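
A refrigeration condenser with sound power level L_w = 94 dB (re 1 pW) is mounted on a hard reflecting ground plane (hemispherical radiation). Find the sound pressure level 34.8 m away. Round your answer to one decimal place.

L_p = L_w − 10·log₁₀(2π·r²) with r = 34.8 m.
2π·r² = 7609 m², 10·log₁₀ of that is 38.813 dB.
L_p = 94 − 38.813 = 55.19 dB.

55.2 dB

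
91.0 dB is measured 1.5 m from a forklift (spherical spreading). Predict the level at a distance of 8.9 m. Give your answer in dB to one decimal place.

75.5 dB

Point-source attenuation: ΔL = 20·log₁₀(r₂/r₁) = 20·log₁₀(8.9/1.5) = 15.466 dB.
L₂ = 91.0 − 20·log₁₀(8.9/1.5) = 91.0 − 15.466 = 75.53 dB.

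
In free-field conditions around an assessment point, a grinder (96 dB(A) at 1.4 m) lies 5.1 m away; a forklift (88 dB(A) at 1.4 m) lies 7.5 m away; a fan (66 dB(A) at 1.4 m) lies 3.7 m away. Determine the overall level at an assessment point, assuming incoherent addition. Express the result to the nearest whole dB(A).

First find each source's level at the receiver (point-source: −20·log₁₀(r/r_ref)), then combine on an intensity basis.
grinder: 96 − 20·log₁₀(5.1/1.4) = 96 − 11.23 = 84.77 dB(A).
forklift: 88 − 20·log₁₀(7.5/1.4) = 88 − 14.58 = 73.42 dB(A).
fan: 66 − 20·log₁₀(3.7/1.4) = 66 − 8.44 = 57.56 dB(A).
Σ 10^(L/10) = 3.226e+08 → L_total = 10·log₁₀(3.226e+08) = 85.09 dB(A).

85 dB(A)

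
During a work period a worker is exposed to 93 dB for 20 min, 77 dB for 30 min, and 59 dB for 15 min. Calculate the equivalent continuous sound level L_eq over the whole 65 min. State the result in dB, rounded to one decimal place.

88.0 dB

Weight each interval's intensity by its duration and average over T = 65 min:
Σ tᵢ·10^(Lᵢ/10) = 20·10^(93/10) + 30·10^(77/10) + 15·10^(59/10) = 4.142e+10.
L_eq = 10·log₁₀(4.142e+10/65) = 88.04 dB.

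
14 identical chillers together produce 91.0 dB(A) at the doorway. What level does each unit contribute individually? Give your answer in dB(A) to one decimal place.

14 equal contributions raise the level by 10·log₁₀ 14 = 11.461 dB, so each unit alone gives 91.0 − 11.461.

79.5 dB(A)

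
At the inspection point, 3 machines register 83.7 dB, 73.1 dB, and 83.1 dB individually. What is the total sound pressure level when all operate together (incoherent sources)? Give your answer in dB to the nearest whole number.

Incoherent sources combine by intensity addition: L_total = 10·log₁₀(Σ 10^(L_i/10)).
Σ 10^(L/10) = 10^(83.7/10) + 10^(73.1/10) + 10^(83.1/10) = 4.590e+08.
L_total = 10·log₁₀(4.590e+08) = 86.62 dB.

87 dB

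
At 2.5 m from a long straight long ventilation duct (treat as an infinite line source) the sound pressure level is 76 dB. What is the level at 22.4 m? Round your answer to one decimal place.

For a line source, L₂ = L₁ − 10·log₁₀(r₂/r₁).
L₂ = 76 − 10·log₁₀(22.4/2.5) = 76 − 9.523 = 66.48 dB.

66.5 dB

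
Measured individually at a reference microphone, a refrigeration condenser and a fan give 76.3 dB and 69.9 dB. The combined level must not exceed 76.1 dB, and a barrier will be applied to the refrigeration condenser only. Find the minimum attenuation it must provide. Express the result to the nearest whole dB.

1 dB

Everything except the refrigeration condenser sums to 10^(69.9/10) = 9.772e+06 in linear terms, 69.90 dB.
To meet 76.1 dB overall, the treated refrigeration condenser may contribute at most 10^(76.1/10) − 9.772e+06 = 3.097e+07, i.e. 74.91 dB.
Required insertion loss = 76.3 − 74.91 = 1.39 dB.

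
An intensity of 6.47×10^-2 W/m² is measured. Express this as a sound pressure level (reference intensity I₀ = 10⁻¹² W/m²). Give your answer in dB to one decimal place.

I/I₀ = 6.47×10^-2/10⁻¹² = 6.47×10^10, and L = 10·log₁₀(I/I₀).
L = 10·(0.8109 + 10) = 108.11 dB.

108.1 dB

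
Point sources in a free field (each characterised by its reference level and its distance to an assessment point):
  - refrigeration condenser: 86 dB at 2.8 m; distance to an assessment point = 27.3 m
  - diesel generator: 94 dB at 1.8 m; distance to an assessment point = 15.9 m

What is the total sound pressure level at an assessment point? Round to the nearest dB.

First find each source's level at the receiver (point-source: −20·log₁₀(r/r_ref)), then combine on an intensity basis.
refrigeration condenser: 86 − 20·log₁₀(27.3/2.8) = 86 − 19.78 = 66.22 dB.
diesel generator: 94 − 20·log₁₀(15.9/1.8) = 94 − 18.92 = 75.08 dB.
Σ 10^(L/10) = 3.638e+07 → L_total = 10·log₁₀(3.638e+07) = 75.61 dB.

76 dB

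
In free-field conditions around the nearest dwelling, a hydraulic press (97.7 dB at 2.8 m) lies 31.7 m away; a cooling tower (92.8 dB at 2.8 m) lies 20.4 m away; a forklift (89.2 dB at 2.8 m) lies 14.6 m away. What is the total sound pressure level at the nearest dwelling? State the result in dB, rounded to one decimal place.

First find each source's level at the receiver (point-source: −20·log₁₀(r/r_ref)), then combine on an intensity basis.
hydraulic press: 97.7 − 20·log₁₀(31.7/2.8) = 97.7 − 21.08 = 76.62 dB.
cooling tower: 92.8 − 20·log₁₀(20.4/2.8) = 92.8 − 17.25 = 75.55 dB.
forklift: 89.2 − 20·log₁₀(14.6/2.8) = 89.2 − 14.34 = 74.86 dB.
Σ 10^(L/10) = 1.124e+08 → L_total = 10·log₁₀(1.124e+08) = 80.51 dB.

80.5 dB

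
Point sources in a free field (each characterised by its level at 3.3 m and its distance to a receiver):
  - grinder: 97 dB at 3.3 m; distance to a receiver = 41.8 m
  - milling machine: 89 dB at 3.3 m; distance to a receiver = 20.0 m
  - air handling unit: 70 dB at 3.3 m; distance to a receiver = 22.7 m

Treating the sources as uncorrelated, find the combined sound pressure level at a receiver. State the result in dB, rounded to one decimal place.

77.2 dB

Apply inverse-square spreading to bring every level to the receiver, then sum 10^(L/10).
grinder: 97 − 20·log₁₀(41.8/3.3) = 97 − 22.05 = 74.95 dB.
milling machine: 89 − 20·log₁₀(20.0/3.3) = 89 − 15.65 = 73.35 dB.
air handling unit: 70 − 20·log₁₀(22.7/3.3) = 70 − 16.75 = 53.25 dB.
Σ 10^(L/10) = 5.307e+07 → L_total = 10·log₁₀(5.307e+07) = 77.25 dB.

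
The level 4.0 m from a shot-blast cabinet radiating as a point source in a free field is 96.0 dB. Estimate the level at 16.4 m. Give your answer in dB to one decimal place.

Spherical spreading from a point source gives a 20·log₁₀(r₂/r₁) drop.
L₂ = 96.0 − 20·log₁₀(16.4/4.0) = 96.0 − 12.256 = 83.74 dB.

83.7 dB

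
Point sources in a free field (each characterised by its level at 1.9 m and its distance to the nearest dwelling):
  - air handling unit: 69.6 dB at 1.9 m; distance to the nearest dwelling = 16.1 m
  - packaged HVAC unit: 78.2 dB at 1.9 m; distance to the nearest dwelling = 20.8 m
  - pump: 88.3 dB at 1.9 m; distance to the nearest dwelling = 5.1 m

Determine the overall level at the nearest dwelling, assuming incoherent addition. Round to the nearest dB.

80 dB

Propagate each source to the receiver with L = L_ref − 20·log₁₀(r/r_ref), then add intensities.
air handling unit: 69.6 − 20·log₁₀(16.1/1.9) = 69.6 − 18.56 = 51.04 dB.
packaged HVAC unit: 78.2 − 20·log₁₀(20.8/1.9) = 78.2 − 20.79 = 57.41 dB.
pump: 88.3 − 20·log₁₀(5.1/1.9) = 88.3 − 8.58 = 79.72 dB.
Σ 10^(L/10) = 9.451e+07 → L_total = 10·log₁₀(9.451e+07) = 79.75 dB.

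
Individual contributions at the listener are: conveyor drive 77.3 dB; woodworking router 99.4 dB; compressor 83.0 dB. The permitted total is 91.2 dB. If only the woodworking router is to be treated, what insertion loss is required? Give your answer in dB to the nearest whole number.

The untreated sources together contribute 10^(77.3/10) + 10^(83.0/10) = 2.532e+08, i.e. 84.04 dB.
To meet 91.2 dB overall, the treated woodworking router may contribute at most 10^(91.2/10) − 2.532e+08 = 1.065e+09, i.e. 90.27 dB.
Required insertion loss = 99.4 − 90.27 = 9.13 dB.

9 dB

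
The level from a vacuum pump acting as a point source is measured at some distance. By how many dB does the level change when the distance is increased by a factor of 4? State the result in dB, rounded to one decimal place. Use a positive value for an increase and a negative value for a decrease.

A point source loses 6 dB per doubling of distance; generally ΔL = −20·log₁₀(r₂/r₁).
ΔL = −20·log₁₀(4) = -12.04 dB.

-12.0 dB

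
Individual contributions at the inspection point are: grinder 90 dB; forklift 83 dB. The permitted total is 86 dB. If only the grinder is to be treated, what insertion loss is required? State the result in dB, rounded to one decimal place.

7.0 dB

The untreated sources together contribute 10^(83/10) = 1.995e+08, i.e. 83.00 dB.
To meet 86 dB overall, the treated grinder may contribute at most 10^(86/10) − 1.995e+08 = 1.986e+08, i.e. 82.98 dB.
So the grinder must be reduced from 90 to 82.98 dB: IL = 7.02 dB.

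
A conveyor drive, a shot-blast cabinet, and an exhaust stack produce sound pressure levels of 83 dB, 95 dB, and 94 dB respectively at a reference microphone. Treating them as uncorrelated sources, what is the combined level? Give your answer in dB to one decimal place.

For uncorrelated sources the intensities add, so convert each level to linear form, sum, and take 10·log₁₀ of the total.
Σ 10^(L/10) = 10^(83/10) + 10^(95/10) + 10^(94/10) = 5.874e+09.
L_total = 10·log₁₀(5.874e+09) = 97.69 dB.

97.7 dB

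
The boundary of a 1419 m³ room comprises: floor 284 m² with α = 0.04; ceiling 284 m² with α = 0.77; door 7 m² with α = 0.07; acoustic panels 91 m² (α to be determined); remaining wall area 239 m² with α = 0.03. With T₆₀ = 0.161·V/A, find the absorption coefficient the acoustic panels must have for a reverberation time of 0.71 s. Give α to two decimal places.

From T₆₀ = 0.161·V/A, the target T₆₀ = 0.71 s needs A = 0.161·1419/0.71 = 321.77 m².
Absorption from the other surfaces = 284·0.04 + 284·0.77 + 7·0.07 + 239·0.03 = 237.70 m², so the acoustic panels must supply 84.07 m² over 91 m².
α = 84.07/91 = 0.924.

0.92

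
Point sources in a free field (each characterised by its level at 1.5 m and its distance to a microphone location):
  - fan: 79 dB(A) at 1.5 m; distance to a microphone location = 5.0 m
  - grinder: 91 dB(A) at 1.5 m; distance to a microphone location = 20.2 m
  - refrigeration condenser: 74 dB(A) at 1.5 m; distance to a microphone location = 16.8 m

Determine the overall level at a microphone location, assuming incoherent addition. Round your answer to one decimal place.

Apply inverse-square spreading to bring every level to the receiver, then sum 10^(L/10).
fan: 79 − 20·log₁₀(5.0/1.5) = 79 − 10.46 = 68.54 dB(A).
grinder: 91 − 20·log₁₀(20.2/1.5) = 91 − 22.59 = 68.41 dB(A).
refrigeration condenser: 74 − 20·log₁₀(16.8/1.5) = 74 − 20.98 = 53.02 dB(A).
Σ 10^(L/10) = 1.429e+07 → L_total = 10·log₁₀(1.429e+07) = 71.55 dB(A).

71.6 dB(A)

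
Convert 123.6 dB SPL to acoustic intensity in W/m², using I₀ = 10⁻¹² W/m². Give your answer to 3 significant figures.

L = 10·log₁₀(I/I₀) ⇒ I = I₀·10^(L/10) = 10⁻¹² × 10^12.36.

2.29 W/m²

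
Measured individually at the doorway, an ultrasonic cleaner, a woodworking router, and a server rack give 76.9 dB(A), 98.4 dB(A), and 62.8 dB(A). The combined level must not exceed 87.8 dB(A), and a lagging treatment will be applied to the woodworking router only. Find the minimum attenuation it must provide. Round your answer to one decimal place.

Everything except the woodworking router sums to 10^(76.9/10) + 10^(62.8/10) = 5.088e+07 in linear terms, 77.07 dB(A).
The limit corresponds to 10^(87.8/10) = 6.026e+08; subtracting the fixed part leaves 5.517e+08 for the woodworking router, i.e. 87.42 dB(A).
So the woodworking router must be reduced from 98.4 to 87.42 dB(A): IL = 10.98 dB.

11.0 dB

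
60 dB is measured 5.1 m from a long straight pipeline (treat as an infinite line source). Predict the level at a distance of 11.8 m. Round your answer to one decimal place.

56.4 dB

For a line source, L₂ = L₁ − 10·log₁₀(r₂/r₁).
L₂ = 60 − 10·log₁₀(11.8/5.1) = 60 − 3.643 = 56.36 dB.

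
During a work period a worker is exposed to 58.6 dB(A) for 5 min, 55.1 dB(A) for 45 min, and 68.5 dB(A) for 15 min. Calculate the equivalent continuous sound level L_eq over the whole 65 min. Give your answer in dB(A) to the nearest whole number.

L_eq = 10·log₁₀[(1/T)·Σ tᵢ·10^(Lᵢ/10)] with T = 65 min.
Σ tᵢ·10^(Lᵢ/10) = 5·10^(58.6/10) + 45·10^(55.1/10) + 15·10^(68.5/10) = 1.244e+08.
L_eq = 10·log₁₀(1.244e+08/65) = 62.82 dB(A).

63 dB(A)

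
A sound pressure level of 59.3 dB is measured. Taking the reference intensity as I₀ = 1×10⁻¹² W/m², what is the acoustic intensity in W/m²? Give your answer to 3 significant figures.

L = 10·log₁₀(I/I₀) ⇒ I = I₀·10^(L/10) = 10⁻¹² × 10^5.93.

8.51e-07 W/m²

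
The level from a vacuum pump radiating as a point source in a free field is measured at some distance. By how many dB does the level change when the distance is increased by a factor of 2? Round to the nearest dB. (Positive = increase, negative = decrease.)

-6 dB

With spherical spreading the level changes by −20·log₁₀(r₂/r₁).
ΔL = −20·log₁₀(2) = -6.02 dB.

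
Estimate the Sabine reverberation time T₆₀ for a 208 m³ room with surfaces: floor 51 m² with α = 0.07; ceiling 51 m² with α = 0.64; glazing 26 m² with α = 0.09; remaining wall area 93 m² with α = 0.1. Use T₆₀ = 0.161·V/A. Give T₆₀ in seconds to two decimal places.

A = Σ Sᵢαᵢ = 51·0.07 + 51·0.64 + 26·0.09 + 93·0.1 = 47.85 m².
T₆₀ = 0.161·V/A = 0.161·208/47.85 = 0.700 s.

0.70 s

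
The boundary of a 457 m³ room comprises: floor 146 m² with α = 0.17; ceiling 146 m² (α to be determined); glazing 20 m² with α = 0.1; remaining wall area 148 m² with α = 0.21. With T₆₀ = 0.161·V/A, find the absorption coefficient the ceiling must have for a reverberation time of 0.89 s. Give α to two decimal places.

Required total absorption A = 0.161·457/0.89 = 82.67 m².
Absorption from the other surfaces = 146·0.17 + 20·0.1 + 148·0.21 = 57.90 m², so the ceiling must supply 24.77 m² over 146 m².
α = 24.77/146 = 0.170.

0.17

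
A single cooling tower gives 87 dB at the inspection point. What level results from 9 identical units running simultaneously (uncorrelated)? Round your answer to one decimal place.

With 9 equal, uncorrelated contributions the intensity is 9× that of one unit, giving a rise of 10·log₁₀ 9.
L_total = 87 + 10·log₁₀(9) = 87 + 9.542 = 96.54 dB.

96.5 dB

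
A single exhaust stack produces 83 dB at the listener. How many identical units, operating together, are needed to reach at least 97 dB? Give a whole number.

26

Need L₁ + 10·log₁₀ N ≥ 97, i.e. log₁₀ N ≥ 1.40.
N ≥ 10^(14.0/10) = 25.119, so N = 26.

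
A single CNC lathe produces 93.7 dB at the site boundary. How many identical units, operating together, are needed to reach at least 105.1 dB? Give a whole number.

Need L₁ + 10·log₁₀ N ≥ 105.1, i.e. log₁₀ N ≥ 1.14.
N ≥ 10^(11.4/10) = 13.804, so N = 14.

14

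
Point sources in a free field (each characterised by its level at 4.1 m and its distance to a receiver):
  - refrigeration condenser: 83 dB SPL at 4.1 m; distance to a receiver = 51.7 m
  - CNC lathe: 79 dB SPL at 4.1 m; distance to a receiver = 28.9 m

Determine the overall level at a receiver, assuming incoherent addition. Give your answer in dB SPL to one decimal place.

Apply inverse-square spreading to bring every level to the receiver, then sum 10^(L/10).
refrigeration condenser: 83 − 20·log₁₀(51.7/4.1) = 83 − 22.01 = 60.99 dB SPL.
CNC lathe: 79 − 20·log₁₀(28.9/4.1) = 79 − 16.96 = 62.04 dB SPL.
Σ 10^(L/10) = 2.854e+06 → L_total = 10·log₁₀(2.854e+06) = 64.55 dB SPL.

64.6 dB SPL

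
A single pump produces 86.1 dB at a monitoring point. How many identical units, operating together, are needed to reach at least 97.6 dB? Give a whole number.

Need L₁ + 10·log₁₀ N ≥ 97.6, i.e. log₁₀ N ≥ 1.15.
N ≥ 10^(11.5/10) = 14.125, so N = 15.

15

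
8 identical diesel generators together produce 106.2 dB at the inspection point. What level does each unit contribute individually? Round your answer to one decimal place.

97.2 dB

8 equal contributions raise the level by 10·log₁₀ 8 = 9.031 dB, so each unit alone gives 106.2 − 9.031.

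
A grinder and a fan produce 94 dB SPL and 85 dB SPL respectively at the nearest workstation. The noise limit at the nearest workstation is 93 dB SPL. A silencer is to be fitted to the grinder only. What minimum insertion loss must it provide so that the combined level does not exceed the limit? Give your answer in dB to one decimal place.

1.7 dB

The untreated sources together contribute 10^(85/10) = 3.162e+08, i.e. 85.00 dB SPL.
The limit corresponds to 10^(93/10) = 1.995e+09; subtracting the fixed part leaves 1.679e+09 for the grinder, i.e. 92.25 dB SPL.
Required insertion loss = 94 − 92.25 = 1.75 dB.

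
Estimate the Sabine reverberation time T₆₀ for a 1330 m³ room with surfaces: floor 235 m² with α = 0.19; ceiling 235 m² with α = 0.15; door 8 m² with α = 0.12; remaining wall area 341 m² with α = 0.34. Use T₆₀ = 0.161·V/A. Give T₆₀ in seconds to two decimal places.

1.09 s

Summing Sᵢαᵢ: 235·0.19 + 235·0.15 + 8·0.12 + 341·0.34 = 196.80 m².
T₆₀ = 0.161 × 1330 / 196.80 = 1.088 s.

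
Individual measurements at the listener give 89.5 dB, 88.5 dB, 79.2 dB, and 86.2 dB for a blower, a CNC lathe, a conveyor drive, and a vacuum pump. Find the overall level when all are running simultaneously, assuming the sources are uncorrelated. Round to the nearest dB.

Incoherent sources combine by intensity addition: L_total = 10·log₁₀(Σ 10^(L_i/10)).
Σ 10^(L/10) = 10^(89.5/10) + 10^(88.5/10) + 10^(79.2/10) + 10^(86.2/10) = 2.099e+09.
L_total = 10·log₁₀(2.099e+09) = 93.22 dB.

93 dB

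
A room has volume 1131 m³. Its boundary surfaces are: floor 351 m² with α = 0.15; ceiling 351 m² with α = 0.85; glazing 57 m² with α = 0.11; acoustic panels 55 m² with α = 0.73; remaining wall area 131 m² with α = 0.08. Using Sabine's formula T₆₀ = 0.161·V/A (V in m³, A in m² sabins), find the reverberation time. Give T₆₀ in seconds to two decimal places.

0.45 s

Total absorption A = 351·0.15 + 351·0.85 + 57·0.11 + 55·0.73 + 131·0.08 = 407.90 m² sabins.
T₆₀ = 0.161 × 1131 / 407.90 = 0.446 s.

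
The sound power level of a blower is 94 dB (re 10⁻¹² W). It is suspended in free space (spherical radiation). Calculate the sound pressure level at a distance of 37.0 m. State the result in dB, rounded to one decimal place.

51.6 dB

L_p = L_w − 10·log₁₀(4π·r²) with r = 37.0 m.
4π·r² = 1.72e+04 m², 10·log₁₀ of that is 42.356 dB.
L_p = 94 − 42.356 = 51.64 dB.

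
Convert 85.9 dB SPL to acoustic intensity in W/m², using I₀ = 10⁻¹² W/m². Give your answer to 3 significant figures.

0.000389 W/m²

I = I₀·10^(L/10) = 10⁻¹² × 10^(85.9/10) = 10^(-3.410).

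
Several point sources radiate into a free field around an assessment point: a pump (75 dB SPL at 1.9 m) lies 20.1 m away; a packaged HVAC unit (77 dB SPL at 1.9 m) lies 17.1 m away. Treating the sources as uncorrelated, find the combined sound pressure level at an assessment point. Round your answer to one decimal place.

Propagate each source to the receiver with L = L_ref − 20·log₁₀(r/r_ref), then add intensities.
pump: 75 − 20·log₁₀(20.1/1.9) = 75 − 20.49 = 54.51 dB SPL.
packaged HVAC unit: 77 − 20·log₁₀(17.1/1.9) = 77 − 19.08 = 57.92 dB SPL.
Σ 10^(L/10) = 9.013e+05 → L_total = 10·log₁₀(9.013e+05) = 59.55 dB SPL.

59.5 dB SPL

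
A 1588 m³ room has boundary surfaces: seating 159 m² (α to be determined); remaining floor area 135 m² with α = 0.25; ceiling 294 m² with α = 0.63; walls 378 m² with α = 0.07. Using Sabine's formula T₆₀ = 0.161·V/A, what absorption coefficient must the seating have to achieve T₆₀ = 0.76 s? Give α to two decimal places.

Required total absorption A = 0.161·1588/0.76 = 336.41 m².
Absorption from the other surfaces = 135·0.25 + 294·0.63 + 378·0.07 = 245.43 m², so the seating must supply 90.98 m² over 159 m².
α = 90.98/159 = 0.572.

0.57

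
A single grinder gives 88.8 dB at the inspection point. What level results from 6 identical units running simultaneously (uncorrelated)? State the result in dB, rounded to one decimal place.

L_total = L₁ + 10·log₁₀ N for N identical incoherent sources.
L_total = 88.8 + 10·log₁₀(6) = 88.8 + 7.782 = 96.58 dB.

96.6 dB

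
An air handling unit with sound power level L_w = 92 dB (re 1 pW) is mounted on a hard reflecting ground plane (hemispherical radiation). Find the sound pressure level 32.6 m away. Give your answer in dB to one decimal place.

L_p = L_w − 10·log₁₀(2π·r²) with r = 32.6 m.
2π·r² = 6678 m², 10·log₁₀ of that is 38.246 dB.
L_p = 92 − 38.246 = 53.75 dB.

53.8 dB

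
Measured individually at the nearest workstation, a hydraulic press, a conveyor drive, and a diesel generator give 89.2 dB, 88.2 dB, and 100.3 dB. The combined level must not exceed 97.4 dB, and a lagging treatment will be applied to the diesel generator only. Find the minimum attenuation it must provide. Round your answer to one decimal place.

4.3 dB

The untreated sources together contribute 10^(89.2/10) + 10^(88.2/10) = 1.492e+09, i.e. 91.74 dB.
The limit corresponds to 10^(97.4/10) = 5.495e+09; subtracting the fixed part leaves 4.003e+09 for the diesel generator, i.e. 96.02 dB.
So the diesel generator must be reduced from 100.3 to 96.02 dB: IL = 4.28 dB.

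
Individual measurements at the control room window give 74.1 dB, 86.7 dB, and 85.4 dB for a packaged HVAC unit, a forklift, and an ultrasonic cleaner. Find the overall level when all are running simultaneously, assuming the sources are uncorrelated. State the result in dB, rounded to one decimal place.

For uncorrelated sources the intensities add, so convert each level to linear form, sum, and take 10·log₁₀ of the total.
Σ 10^(L/10) = 10^(74.1/10) + 10^(86.7/10) + 10^(85.4/10) = 8.402e+08.
L_total = 10·log₁₀(8.402e+08) = 89.24 dB.

89.2 dB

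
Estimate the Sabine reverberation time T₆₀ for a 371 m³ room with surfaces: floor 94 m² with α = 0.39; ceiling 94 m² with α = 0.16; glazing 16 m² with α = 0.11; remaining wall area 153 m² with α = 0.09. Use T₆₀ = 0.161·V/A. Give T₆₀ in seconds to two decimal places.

Total absorption A = 94·0.39 + 94·0.16 + 16·0.11 + 153·0.09 = 67.23 m² sabins.
T₆₀ = 0.161 × 371 / 67.23 = 0.888 s.

0.89 s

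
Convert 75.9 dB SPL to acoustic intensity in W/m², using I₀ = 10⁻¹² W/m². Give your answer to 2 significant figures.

3.9e-05 W/m²

L = 10·log₁₀(I/I₀) ⇒ I = I₀·10^(L/10) = 10⁻¹² × 10^7.59.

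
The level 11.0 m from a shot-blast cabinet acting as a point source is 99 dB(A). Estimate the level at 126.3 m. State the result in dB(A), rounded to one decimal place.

77.8 dB(A)

Point-source attenuation: ΔL = 20·log₁₀(r₂/r₁) = 20·log₁₀(126.3/11.0) = 21.200 dB.
L₂ = 99 − 20·log₁₀(126.3/11.0) = 99 − 21.200 = 77.80 dB(A).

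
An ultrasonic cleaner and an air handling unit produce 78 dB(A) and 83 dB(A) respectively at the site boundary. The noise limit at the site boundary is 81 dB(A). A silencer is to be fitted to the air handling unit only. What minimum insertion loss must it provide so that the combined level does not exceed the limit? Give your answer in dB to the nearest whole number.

5 dB

The untreated sources together contribute 10^(78/10) = 6.310e+07, i.e. 78.00 dB(A).
To meet 81 dB(A) overall, the treated air handling unit may contribute at most 10^(81/10) − 6.310e+07 = 6.280e+07, i.e. 77.98 dB(A).
Required insertion loss = 83 − 77.98 = 5.02 dB.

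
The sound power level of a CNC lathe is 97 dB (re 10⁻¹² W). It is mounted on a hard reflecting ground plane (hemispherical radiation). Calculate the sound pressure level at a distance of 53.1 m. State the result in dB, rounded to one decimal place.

54.5 dB

L_p = L_w − 10·log₁₀(2π·r²) with r = 53.1 m.
2π·r² = 1.772e+04 m², 10·log₁₀ of that is 42.484 dB.
L_p = 97 − 42.484 = 54.52 dB.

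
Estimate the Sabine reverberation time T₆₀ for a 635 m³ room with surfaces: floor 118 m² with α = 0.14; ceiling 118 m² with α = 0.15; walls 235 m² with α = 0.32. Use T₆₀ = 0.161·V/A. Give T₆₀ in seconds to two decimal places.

0.93 s

Total absorption A = 118·0.14 + 118·0.15 + 235·0.32 = 109.42 m² sabins.
T₆₀ = 0.161 × 635 / 109.42 = 0.934 s.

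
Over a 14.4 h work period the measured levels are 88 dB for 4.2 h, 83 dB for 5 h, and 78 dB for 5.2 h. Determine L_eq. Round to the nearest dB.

84 dB

The energy average is taken in the linear domain: L_eq = 10·log₁₀[(Σ tᵢ·10^(Lᵢ/10))/T], T = 14.4 h.
Σ tᵢ·10^(Lᵢ/10) = 4.2·10^(88/10) + 5·10^(83/10) + 5.2·10^(78/10) = 3.976e+09.
L_eq = 10·log₁₀(3.976e+09/14.4) = 84.41 dB.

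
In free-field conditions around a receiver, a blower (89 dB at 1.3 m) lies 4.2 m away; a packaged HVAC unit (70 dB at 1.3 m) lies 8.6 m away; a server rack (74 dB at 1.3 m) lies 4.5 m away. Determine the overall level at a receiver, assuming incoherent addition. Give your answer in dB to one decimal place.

78.9 dB

Apply inverse-square spreading to bring every level to the receiver, then sum 10^(L/10).
blower: 89 − 20·log₁₀(4.2/1.3) = 89 − 10.19 = 78.81 dB.
packaged HVAC unit: 70 − 20·log₁₀(8.6/1.3) = 70 − 16.41 = 53.59 dB.
server rack: 74 − 20·log₁₀(4.5/1.3) = 74 − 10.79 = 63.21 dB.
Σ 10^(L/10) = 7.843e+07 → L_total = 10·log₁₀(7.843e+07) = 78.94 dB.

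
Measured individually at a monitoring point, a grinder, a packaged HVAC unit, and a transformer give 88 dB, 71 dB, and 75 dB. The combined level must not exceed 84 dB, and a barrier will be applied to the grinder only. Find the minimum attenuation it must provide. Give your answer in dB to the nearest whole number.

Everything except the grinder sums to 10^(71/10) + 10^(75/10) = 4.421e+07 in linear terms, 76.46 dB.
The limit corresponds to 10^(84/10) = 2.512e+08; subtracting the fixed part leaves 2.070e+08 for the grinder, i.e. 83.16 dB.
So the grinder must be reduced from 88 to 83.16 dB: IL = 4.84 dB.

5 dB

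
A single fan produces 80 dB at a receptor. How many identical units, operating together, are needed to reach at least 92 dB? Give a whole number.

N identical sources give L₁ + 10·log₁₀ N, so require 10·log₁₀ N ≥ 92 − 80 = 12.0 dB.
N ≥ 10^(12.0/10) = 15.849, so N = 16.

16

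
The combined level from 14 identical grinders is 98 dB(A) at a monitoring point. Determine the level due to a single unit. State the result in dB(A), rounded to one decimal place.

86.5 dB(A)

For N identical incoherent sources L_total = L₁ + 10·log₁₀ N, so L₁ = 98 − 10·log₁₀(14) = 98 − 11.461.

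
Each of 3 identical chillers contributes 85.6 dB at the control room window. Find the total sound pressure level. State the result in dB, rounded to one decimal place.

90.4 dB

With 3 equal, uncorrelated contributions the intensity is 3× that of one unit, giving a rise of 10·log₁₀ 3.
L_total = 85.6 + 10·log₁₀(3) = 85.6 + 4.771 = 90.37 dB.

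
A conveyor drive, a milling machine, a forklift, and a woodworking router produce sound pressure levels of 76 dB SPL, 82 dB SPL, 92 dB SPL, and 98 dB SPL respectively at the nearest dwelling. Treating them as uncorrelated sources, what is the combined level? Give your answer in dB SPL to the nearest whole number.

99 dB SPL

Incoherent sources combine by intensity addition: L_total = 10·log₁₀(Σ 10^(L_i/10)).
Σ 10^(L/10) = 10^(76/10) + 10^(82/10) + 10^(92/10) + 10^(98/10) = 8.093e+09.
L_total = 10·log₁₀(8.093e+09) = 99.08 dB SPL.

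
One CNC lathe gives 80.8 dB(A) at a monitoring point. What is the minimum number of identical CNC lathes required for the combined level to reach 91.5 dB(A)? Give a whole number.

12

The shortfall is 91.5 − 80.8 = 10.7 dB, and N units add 10·log₁₀ N, so need 10·log₁₀ N ≥ 10.7.
N ≥ 10^(10.7/10) = 11.749, so N = 12.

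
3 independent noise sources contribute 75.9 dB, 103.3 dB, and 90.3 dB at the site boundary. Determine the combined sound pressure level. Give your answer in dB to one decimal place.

103.5 dB

Incoherent sources combine by intensity addition: L_total = 10·log₁₀(Σ 10^(L_i/10)).
Σ 10^(L/10) = 10^(75.9/10) + 10^(103.3/10) + 10^(90.3/10) = 2.249e+10.
L_total = 10·log₁₀(2.249e+10) = 103.52 dB.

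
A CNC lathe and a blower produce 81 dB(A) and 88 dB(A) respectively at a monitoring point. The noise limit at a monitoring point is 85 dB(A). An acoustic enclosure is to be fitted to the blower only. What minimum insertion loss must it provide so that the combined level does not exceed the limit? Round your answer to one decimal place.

5.2 dB

Fixed contribution from the other source: Σ 10^(L/10) = 10^(81/10) = 1.259e+08 (81.00 dB(A)).
To meet 85 dB(A) overall, the treated blower may contribute at most 10^(85/10) − 1.259e+08 = 1.903e+08, i.e. 82.80 dB(A).
Required insertion loss = 88 − 82.80 = 5.20 dB.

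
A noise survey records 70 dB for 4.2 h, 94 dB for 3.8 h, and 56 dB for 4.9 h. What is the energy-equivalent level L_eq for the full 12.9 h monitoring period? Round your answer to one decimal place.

88.7 dB

The energy average is taken in the linear domain: L_eq = 10·log₁₀[(Σ tᵢ·10^(Lᵢ/10))/T], T = 12.9 h.
Σ tᵢ·10^(Lᵢ/10) = 4.2·10^(70/10) + 3.8·10^(94/10) + 4.9·10^(56/10) = 9.589e+09.
L_eq = 10·log₁₀(9.589e+09/12.9) = 88.71 dB.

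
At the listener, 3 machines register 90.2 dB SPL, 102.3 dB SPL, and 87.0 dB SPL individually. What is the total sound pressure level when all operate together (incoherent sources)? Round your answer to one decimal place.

Incoherent sources combine by intensity addition: L_total = 10·log₁₀(Σ 10^(L_i/10)).
Σ 10^(L/10) = 10^(90.2/10) + 10^(102.3/10) + 10^(87.0/10) = 1.853e+10.
L_total = 10·log₁₀(1.853e+10) = 102.68 dB SPL.

102.7 dB SPL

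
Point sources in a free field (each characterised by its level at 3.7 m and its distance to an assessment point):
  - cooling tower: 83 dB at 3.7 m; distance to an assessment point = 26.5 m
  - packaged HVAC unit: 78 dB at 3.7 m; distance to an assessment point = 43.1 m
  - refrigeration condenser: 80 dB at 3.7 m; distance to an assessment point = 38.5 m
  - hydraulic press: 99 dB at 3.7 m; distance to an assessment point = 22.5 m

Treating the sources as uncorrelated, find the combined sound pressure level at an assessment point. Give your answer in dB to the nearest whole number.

Apply inverse-square spreading to bring every level to the receiver, then sum 10^(L/10).
cooling tower: 83 − 20·log₁₀(26.5/3.7) = 83 − 17.10 = 65.90 dB.
packaged HVAC unit: 78 − 20·log₁₀(43.1/3.7) = 78 − 21.33 = 56.67 dB.
refrigeration condenser: 80 − 20·log₁₀(38.5/3.7) = 80 − 20.35 = 59.65 dB.
hydraulic press: 99 − 20·log₁₀(22.5/3.7) = 99 − 15.68 = 83.32 dB.
Σ 10^(L/10) = 2.201e+08 → L_total = 10·log₁₀(2.201e+08) = 83.43 dB.

83 dB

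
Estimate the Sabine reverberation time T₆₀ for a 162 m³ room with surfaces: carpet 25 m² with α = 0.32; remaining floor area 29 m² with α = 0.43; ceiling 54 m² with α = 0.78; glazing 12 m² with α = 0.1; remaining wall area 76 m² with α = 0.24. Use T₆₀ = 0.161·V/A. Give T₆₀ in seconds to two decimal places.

0.32 s

Summing Sᵢαᵢ: 25·0.32 + 29·0.43 + 54·0.78 + 12·0.1 + 76·0.24 = 82.03 m².
T₆₀ = 0.161 × 162 / 82.03 = 0.318 s.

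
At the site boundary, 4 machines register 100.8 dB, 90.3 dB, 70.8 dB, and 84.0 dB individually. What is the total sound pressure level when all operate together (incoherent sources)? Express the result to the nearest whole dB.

101 dB

For uncorrelated sources the intensities add, so convert each level to linear form, sum, and take 10·log₁₀ of the total.
Σ 10^(L/10) = 10^(100.8/10) + 10^(90.3/10) + 10^(70.8/10) + 10^(84.0/10) = 1.336e+10.
L_total = 10·log₁₀(1.336e+10) = 101.26 dB.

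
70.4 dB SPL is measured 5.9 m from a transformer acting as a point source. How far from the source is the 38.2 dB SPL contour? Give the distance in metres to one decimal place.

240.4 m

The 32.2 dB drop corresponds to a distance ratio of 10^(32.2/20) for a point source.
r₂ = 5.9·10^((70.4−38.2)/20) = 5.9·10^(32.2/20) = 240.35 m.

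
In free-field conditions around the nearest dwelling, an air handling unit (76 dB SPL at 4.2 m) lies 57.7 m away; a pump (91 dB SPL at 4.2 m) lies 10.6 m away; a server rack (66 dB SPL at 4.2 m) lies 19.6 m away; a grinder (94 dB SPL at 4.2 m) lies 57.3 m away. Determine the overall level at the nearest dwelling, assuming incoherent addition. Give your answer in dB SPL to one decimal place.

Propagate each source to the receiver with L = L_ref − 20·log₁₀(r/r_ref), then add intensities.
air handling unit: 76 − 20·log₁₀(57.7/4.2) = 76 − 22.76 = 53.24 dB SPL.
pump: 91 − 20·log₁₀(10.6/4.2) = 91 − 8.04 = 82.96 dB SPL.
server rack: 66 − 20·log₁₀(19.6/4.2) = 66 − 13.38 = 52.62 dB SPL.
grinder: 94 − 20·log₁₀(57.3/4.2) = 94 − 22.70 = 71.30 dB SPL.
Σ 10^(L/10) = 2.115e+08 → L_total = 10·log₁₀(2.115e+08) = 83.25 dB SPL.

83.3 dB SPL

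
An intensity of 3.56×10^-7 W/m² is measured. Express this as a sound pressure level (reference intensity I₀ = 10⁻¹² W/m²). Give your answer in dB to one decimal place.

I/I₀ = 3.56×10^-7/10⁻¹² = 3.56×10^5, and L = 10·log₁₀(I/I₀).
L = 10·(0.5514 + 5) = 55.51 dB.

55.5 dB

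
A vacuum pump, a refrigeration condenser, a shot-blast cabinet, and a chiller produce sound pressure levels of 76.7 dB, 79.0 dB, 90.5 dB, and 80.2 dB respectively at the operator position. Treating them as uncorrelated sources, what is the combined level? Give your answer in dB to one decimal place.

91.3 dB

Incoherent sources combine by intensity addition: L_total = 10·log₁₀(Σ 10^(L_i/10)).
Σ 10^(L/10) = 10^(76.7/10) + 10^(79.0/10) + 10^(90.5/10) + 10^(80.2/10) = 1.353e+09.
L_total = 10·log₁₀(1.353e+09) = 91.31 dB.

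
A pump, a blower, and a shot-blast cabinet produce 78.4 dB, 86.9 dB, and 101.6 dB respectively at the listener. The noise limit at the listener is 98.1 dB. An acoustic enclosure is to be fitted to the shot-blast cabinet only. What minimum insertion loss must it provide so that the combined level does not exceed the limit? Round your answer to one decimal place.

3.9 dB

Fixed contribution from the other sources: Σ 10^(L/10) = 10^(78.4/10) + 10^(86.9/10) = 5.590e+08 (87.47 dB).
To meet 98.1 dB overall, the treated shot-blast cabinet may contribute at most 10^(98.1/10) − 5.590e+08 = 5.898e+09, i.e. 97.71 dB.
So the shot-blast cabinet must be reduced from 101.6 to 97.71 dB: IL = 3.89 dB.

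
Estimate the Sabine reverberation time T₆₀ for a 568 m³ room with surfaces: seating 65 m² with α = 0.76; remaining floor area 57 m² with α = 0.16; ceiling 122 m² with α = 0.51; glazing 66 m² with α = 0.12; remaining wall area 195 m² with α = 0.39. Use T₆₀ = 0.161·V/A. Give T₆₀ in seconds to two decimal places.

0.45 s

Summing Sᵢαᵢ: 65·0.76 + 57·0.16 + 122·0.51 + 66·0.12 + 195·0.39 = 204.71 m².
T₆₀ = 0.161·V/A = 0.161·568/204.71 = 0.447 s.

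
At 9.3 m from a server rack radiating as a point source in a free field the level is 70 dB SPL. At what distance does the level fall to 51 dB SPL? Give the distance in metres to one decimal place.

82.9 m

Point-source spreading drops the level by 20·log₁₀(r₂/r₁); inverting, r₂/r₁ = 10^(ΔL/20).
r₂ = 9.3·10^((70−51)/20) = 9.3·10^(19.0/20) = 82.89 m.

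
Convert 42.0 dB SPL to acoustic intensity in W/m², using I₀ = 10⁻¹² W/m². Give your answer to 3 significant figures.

L = 10·log₁₀(I/I₀) ⇒ I = I₀·10^(L/10) = 10⁻¹² × 10^4.20.

1.58e-08 W/m²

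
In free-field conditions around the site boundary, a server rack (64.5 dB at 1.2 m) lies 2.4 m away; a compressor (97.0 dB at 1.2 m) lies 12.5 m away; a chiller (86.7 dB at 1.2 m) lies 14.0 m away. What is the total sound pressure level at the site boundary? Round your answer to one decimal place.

First find each source's level at the receiver (point-source: −20·log₁₀(r/r_ref)), then combine on an intensity basis.
server rack: 64.5 − 20·log₁₀(2.4/1.2) = 64.5 − 6.02 = 58.48 dB.
compressor: 97.0 − 20·log₁₀(12.5/1.2) = 97.0 − 20.35 = 76.65 dB.
chiller: 86.7 − 20·log₁₀(14.0/1.2) = 86.7 − 21.34 = 65.36 dB.
Σ 10^(L/10) = 5.033e+07 → L_total = 10·log₁₀(5.033e+07) = 77.02 dB.

77.0 dB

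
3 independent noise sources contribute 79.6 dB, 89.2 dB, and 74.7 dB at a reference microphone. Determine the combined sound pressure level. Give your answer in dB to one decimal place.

89.8 dB

Incoherent sources combine by intensity addition: L_total = 10·log₁₀(Σ 10^(L_i/10)).
Σ 10^(L/10) = 10^(79.6/10) + 10^(89.2/10) + 10^(74.7/10) = 9.525e+08.
L_total = 10·log₁₀(9.525e+08) = 89.79 dB.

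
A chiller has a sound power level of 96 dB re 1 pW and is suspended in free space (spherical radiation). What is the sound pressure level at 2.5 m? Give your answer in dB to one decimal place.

77.0 dB

Free-field spherical radiation: L_p = L_w − 10·log₁₀(4π·r²), r = 2.5 m.
4π·r² = 78.54 m², 10·log₁₀ of that is 18.951 dB.
L_p = 96 − 18.951 = 77.05 dB.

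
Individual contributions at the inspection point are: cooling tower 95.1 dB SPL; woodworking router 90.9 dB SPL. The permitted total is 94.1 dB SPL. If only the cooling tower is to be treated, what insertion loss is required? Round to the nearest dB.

4 dB

The untreated sources together contribute 10^(90.9/10) = 1.230e+09, i.e. 90.90 dB SPL.
To meet 94.1 dB SPL overall, the treated cooling tower may contribute at most 10^(94.1/10) − 1.230e+09 = 1.340e+09, i.e. 91.27 dB SPL.
Required insertion loss = 95.1 − 91.27 = 3.83 dB.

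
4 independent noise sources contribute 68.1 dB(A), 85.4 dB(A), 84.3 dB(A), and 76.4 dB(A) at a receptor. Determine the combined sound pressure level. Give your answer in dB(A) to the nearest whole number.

88 dB(A)

Incoherent sources combine by intensity addition: L_total = 10·log₁₀(Σ 10^(L_i/10)).
Σ 10^(L/10) = 10^(68.1/10) + 10^(85.4/10) + 10^(84.3/10) + 10^(76.4/10) = 6.660e+08.
L_total = 10·log₁₀(6.660e+08) = 88.23 dB(A).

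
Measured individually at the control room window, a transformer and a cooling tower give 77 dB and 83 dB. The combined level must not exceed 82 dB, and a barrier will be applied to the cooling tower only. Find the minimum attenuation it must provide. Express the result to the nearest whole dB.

3 dB

Fixed contribution from the other source: Σ 10^(L/10) = 10^(77/10) = 5.012e+07 (77.00 dB).
The limit corresponds to 10^(82/10) = 1.585e+08; subtracting the fixed part leaves 1.084e+08 for the cooling tower, i.e. 80.35 dB.
Required insertion loss = 83 − 80.35 = 2.65 dB.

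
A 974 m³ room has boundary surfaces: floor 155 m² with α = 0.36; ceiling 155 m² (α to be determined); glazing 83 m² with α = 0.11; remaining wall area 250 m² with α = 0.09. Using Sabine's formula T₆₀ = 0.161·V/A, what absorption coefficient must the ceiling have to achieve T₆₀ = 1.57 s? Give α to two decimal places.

Required total absorption A = 0.161·974/1.57 = 99.88 m².
Absorption from the other surfaces = 155·0.36 + 83·0.11 + 250·0.09 = 87.43 m², so the ceiling must supply 12.45 m² over 155 m².
α = 12.45/155 = 0.080.

0.08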